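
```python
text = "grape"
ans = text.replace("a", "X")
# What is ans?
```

Trace (tracking ans):
text = 'grape'  # -> text = 'grape'
ans = text.replace('a', 'X')  # -> ans = 'grXpe'

Answer: 'grXpe'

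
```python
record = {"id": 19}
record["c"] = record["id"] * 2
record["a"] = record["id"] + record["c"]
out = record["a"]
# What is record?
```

Answer: {'id': 19, 'c': 38, 'a': 57}

Derivation:
Trace (tracking record):
record = {'id': 19}  # -> record = {'id': 19}
record['c'] = record['id'] * 2  # -> record = {'id': 19, 'c': 38}
record['a'] = record['id'] + record['c']  # -> record = {'id': 19, 'c': 38, 'a': 57}
out = record['a']  # -> out = 57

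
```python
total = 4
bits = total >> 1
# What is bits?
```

Answer: 2

Derivation:
Trace (tracking bits):
total = 4  # -> total = 4
bits = total >> 1  # -> bits = 2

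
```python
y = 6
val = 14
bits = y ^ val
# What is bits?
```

Answer: 8

Derivation:
Trace (tracking bits):
y = 6  # -> y = 6
val = 14  # -> val = 14
bits = y ^ val  # -> bits = 8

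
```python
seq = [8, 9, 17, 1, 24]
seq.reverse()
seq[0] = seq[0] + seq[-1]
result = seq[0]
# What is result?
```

Answer: 32

Derivation:
Trace (tracking result):
seq = [8, 9, 17, 1, 24]  # -> seq = [8, 9, 17, 1, 24]
seq.reverse()  # -> seq = [24, 1, 17, 9, 8]
seq[0] = seq[0] + seq[-1]  # -> seq = [32, 1, 17, 9, 8]
result = seq[0]  # -> result = 32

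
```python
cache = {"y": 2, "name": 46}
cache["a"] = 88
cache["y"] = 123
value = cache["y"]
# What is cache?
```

Answer: {'y': 123, 'name': 46, 'a': 88}

Derivation:
Trace (tracking cache):
cache = {'y': 2, 'name': 46}  # -> cache = {'y': 2, 'name': 46}
cache['a'] = 88  # -> cache = {'y': 2, 'name': 46, 'a': 88}
cache['y'] = 123  # -> cache = {'y': 123, 'name': 46, 'a': 88}
value = cache['y']  # -> value = 123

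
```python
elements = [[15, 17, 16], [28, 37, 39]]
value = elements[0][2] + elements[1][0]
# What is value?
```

Answer: 44

Derivation:
Trace (tracking value):
elements = [[15, 17, 16], [28, 37, 39]]  # -> elements = [[15, 17, 16], [28, 37, 39]]
value = elements[0][2] + elements[1][0]  # -> value = 44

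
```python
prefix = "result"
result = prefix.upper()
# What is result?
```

Trace (tracking result):
prefix = 'result'  # -> prefix = 'result'
result = prefix.upper()  # -> result = 'RESULT'

Answer: 'RESULT'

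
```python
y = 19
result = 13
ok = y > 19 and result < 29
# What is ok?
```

Trace (tracking ok):
y = 19  # -> y = 19
result = 13  # -> result = 13
ok = y > 19 and result < 29  # -> ok = False

Answer: False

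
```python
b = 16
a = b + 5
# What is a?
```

Answer: 21

Derivation:
Trace (tracking a):
b = 16  # -> b = 16
a = b + 5  # -> a = 21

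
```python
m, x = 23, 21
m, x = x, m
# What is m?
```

Answer: 21

Derivation:
Trace (tracking m):
m, x = (23, 21)  # -> m = 23, x = 21
m, x = (x, m)  # -> m = 21, x = 23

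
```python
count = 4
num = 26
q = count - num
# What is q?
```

Answer: -22

Derivation:
Trace (tracking q):
count = 4  # -> count = 4
num = 26  # -> num = 26
q = count - num  # -> q = -22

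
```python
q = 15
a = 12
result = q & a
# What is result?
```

Trace (tracking result):
q = 15  # -> q = 15
a = 12  # -> a = 12
result = q & a  # -> result = 12

Answer: 12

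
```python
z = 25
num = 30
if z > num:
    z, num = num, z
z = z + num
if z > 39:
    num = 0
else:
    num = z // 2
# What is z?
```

Trace (tracking z):
z = 25  # -> z = 25
num = 30  # -> num = 30
if z > num:  # condition is False
z = z + num  # -> z = 55
if z > 39:  # condition is True
    num = 0  # -> num = 0

Answer: 55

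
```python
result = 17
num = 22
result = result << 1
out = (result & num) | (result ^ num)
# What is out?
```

Answer: 54

Derivation:
Trace (tracking out):
result = 17  # -> result = 17
num = 22  # -> num = 22
result = result << 1  # -> result = 34
out = result & num | result ^ num  # -> out = 54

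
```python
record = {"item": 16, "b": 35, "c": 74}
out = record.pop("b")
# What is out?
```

Trace (tracking out):
record = {'item': 16, 'b': 35, 'c': 74}  # -> record = {'item': 16, 'b': 35, 'c': 74}
out = record.pop('b')  # -> out = 35

Answer: 35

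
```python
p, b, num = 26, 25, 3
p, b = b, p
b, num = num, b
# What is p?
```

Trace (tracking p):
p, b, num = (26, 25, 3)  # -> p = 26, b = 25, num = 3
p, b = (b, p)  # -> p = 25, b = 26
b, num = (num, b)  # -> b = 3, num = 26

Answer: 25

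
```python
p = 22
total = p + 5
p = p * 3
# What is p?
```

Answer: 66

Derivation:
Trace (tracking p):
p = 22  # -> p = 22
total = p + 5  # -> total = 27
p = p * 3  # -> p = 66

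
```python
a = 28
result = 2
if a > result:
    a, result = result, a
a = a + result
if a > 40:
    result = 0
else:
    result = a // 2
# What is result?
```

Trace (tracking result):
a = 28  # -> a = 28
result = 2  # -> result = 2
if a > result:  # condition is True
    a, result = (result, a)  # -> a = 2, result = 28
a = a + result  # -> a = 30
if a > 40:  # condition is False
else:
    result = a // 2  # -> result = 15

Answer: 15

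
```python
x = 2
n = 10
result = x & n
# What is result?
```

Answer: 2

Derivation:
Trace (tracking result):
x = 2  # -> x = 2
n = 10  # -> n = 10
result = x & n  # -> result = 2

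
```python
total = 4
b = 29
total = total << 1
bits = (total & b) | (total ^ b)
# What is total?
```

Answer: 8

Derivation:
Trace (tracking total):
total = 4  # -> total = 4
b = 29  # -> b = 29
total = total << 1  # -> total = 8
bits = total & b | total ^ b  # -> bits = 29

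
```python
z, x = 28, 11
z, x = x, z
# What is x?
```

Answer: 28

Derivation:
Trace (tracking x):
z, x = (28, 11)  # -> z = 28, x = 11
z, x = (x, z)  # -> z = 11, x = 28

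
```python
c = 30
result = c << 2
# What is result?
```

Answer: 120

Derivation:
Trace (tracking result):
c = 30  # -> c = 30
result = c << 2  # -> result = 120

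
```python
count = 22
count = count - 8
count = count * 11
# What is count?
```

Answer: 154

Derivation:
Trace (tracking count):
count = 22  # -> count = 22
count = count - 8  # -> count = 14
count = count * 11  # -> count = 154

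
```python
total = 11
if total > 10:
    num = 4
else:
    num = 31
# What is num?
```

Answer: 4

Derivation:
Trace (tracking num):
total = 11  # -> total = 11
if total > 10:  # condition is True
    num = 4  # -> num = 4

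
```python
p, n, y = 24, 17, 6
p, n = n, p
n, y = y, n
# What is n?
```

Answer: 6

Derivation:
Trace (tracking n):
p, n, y = (24, 17, 6)  # -> p = 24, n = 17, y = 6
p, n = (n, p)  # -> p = 17, n = 24
n, y = (y, n)  # -> n = 6, y = 24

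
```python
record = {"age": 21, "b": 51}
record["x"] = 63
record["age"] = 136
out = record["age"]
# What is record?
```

Trace (tracking record):
record = {'age': 21, 'b': 51}  # -> record = {'age': 21, 'b': 51}
record['x'] = 63  # -> record = {'age': 21, 'b': 51, 'x': 63}
record['age'] = 136  # -> record = {'age': 136, 'b': 51, 'x': 63}
out = record['age']  # -> out = 136

Answer: {'age': 136, 'b': 51, 'x': 63}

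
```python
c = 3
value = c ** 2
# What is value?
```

Answer: 9

Derivation:
Trace (tracking value):
c = 3  # -> c = 3
value = c ** 2  # -> value = 9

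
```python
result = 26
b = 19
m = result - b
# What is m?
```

Answer: 7

Derivation:
Trace (tracking m):
result = 26  # -> result = 26
b = 19  # -> b = 19
m = result - b  # -> m = 7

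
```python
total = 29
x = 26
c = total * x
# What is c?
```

Answer: 754

Derivation:
Trace (tracking c):
total = 29  # -> total = 29
x = 26  # -> x = 26
c = total * x  # -> c = 754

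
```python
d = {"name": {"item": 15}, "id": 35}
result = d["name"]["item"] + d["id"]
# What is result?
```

Answer: 50

Derivation:
Trace (tracking result):
d = {'name': {'item': 15}, 'id': 35}  # -> d = {'name': {'item': 15}, 'id': 35}
result = d['name']['item'] + d['id']  # -> result = 50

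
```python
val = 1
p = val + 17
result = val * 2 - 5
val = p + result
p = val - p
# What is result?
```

Trace (tracking result):
val = 1  # -> val = 1
p = val + 17  # -> p = 18
result = val * 2 - 5  # -> result = -3
val = p + result  # -> val = 15
p = val - p  # -> p = -3

Answer: -3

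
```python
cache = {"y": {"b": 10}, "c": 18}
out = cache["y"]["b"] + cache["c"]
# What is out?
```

Answer: 28

Derivation:
Trace (tracking out):
cache = {'y': {'b': 10}, 'c': 18}  # -> cache = {'y': {'b': 10}, 'c': 18}
out = cache['y']['b'] + cache['c']  # -> out = 28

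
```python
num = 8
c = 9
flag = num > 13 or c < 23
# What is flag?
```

Answer: True

Derivation:
Trace (tracking flag):
num = 8  # -> num = 8
c = 9  # -> c = 9
flag = num > 13 or c < 23  # -> flag = True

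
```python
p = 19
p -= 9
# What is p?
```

Trace (tracking p):
p = 19  # -> p = 19
p -= 9  # -> p = 10

Answer: 10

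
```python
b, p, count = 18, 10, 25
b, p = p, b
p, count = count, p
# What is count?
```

Trace (tracking count):
b, p, count = (18, 10, 25)  # -> b = 18, p = 10, count = 25
b, p = (p, b)  # -> b = 10, p = 18
p, count = (count, p)  # -> p = 25, count = 18

Answer: 18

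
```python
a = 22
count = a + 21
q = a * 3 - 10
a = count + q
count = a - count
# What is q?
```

Trace (tracking q):
a = 22  # -> a = 22
count = a + 21  # -> count = 43
q = a * 3 - 10  # -> q = 56
a = count + q  # -> a = 99
count = a - count  # -> count = 56

Answer: 56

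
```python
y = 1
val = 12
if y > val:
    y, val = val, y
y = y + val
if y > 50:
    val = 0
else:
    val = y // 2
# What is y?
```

Answer: 13

Derivation:
Trace (tracking y):
y = 1  # -> y = 1
val = 12  # -> val = 12
if y > val:  # condition is False
y = y + val  # -> y = 13
if y > 50:  # condition is False
else:
    val = y // 2  # -> val = 6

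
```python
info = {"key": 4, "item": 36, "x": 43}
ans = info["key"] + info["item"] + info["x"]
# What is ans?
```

Trace (tracking ans):
info = {'key': 4, 'item': 36, 'x': 43}  # -> info = {'key': 4, 'item': 36, 'x': 43}
ans = info['key'] + info['item'] + info['x']  # -> ans = 83

Answer: 83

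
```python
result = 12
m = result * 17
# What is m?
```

Trace (tracking m):
result = 12  # -> result = 12
m = result * 17  # -> m = 204

Answer: 204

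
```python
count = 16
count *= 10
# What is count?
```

Answer: 160

Derivation:
Trace (tracking count):
count = 16  # -> count = 16
count *= 10  # -> count = 160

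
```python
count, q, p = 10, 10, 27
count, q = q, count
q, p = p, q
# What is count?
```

Trace (tracking count):
count, q, p = (10, 10, 27)  # -> count = 10, q = 10, p = 27
count, q = (q, count)  # -> count = 10, q = 10
q, p = (p, q)  # -> q = 27, p = 10

Answer: 10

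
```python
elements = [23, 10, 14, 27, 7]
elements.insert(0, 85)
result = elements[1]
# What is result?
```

Answer: 23

Derivation:
Trace (tracking result):
elements = [23, 10, 14, 27, 7]  # -> elements = [23, 10, 14, 27, 7]
elements.insert(0, 85)  # -> elements = [85, 23, 10, 14, 27, 7]
result = elements[1]  # -> result = 23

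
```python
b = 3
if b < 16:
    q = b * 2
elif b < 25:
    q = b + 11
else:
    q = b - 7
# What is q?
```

Answer: 6

Derivation:
Trace (tracking q):
b = 3  # -> b = 3
if b < 16:  # condition is True
    q = b * 2  # -> q = 6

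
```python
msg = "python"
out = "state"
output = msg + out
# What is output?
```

Trace (tracking output):
msg = 'python'  # -> msg = 'python'
out = 'state'  # -> out = 'state'
output = msg + out  # -> output = 'pythonstate'

Answer: 'pythonstate'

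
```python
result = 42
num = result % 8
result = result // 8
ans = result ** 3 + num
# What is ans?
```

Trace (tracking ans):
result = 42  # -> result = 42
num = result % 8  # -> num = 2
result = result // 8  # -> result = 5
ans = result ** 3 + num  # -> ans = 127

Answer: 127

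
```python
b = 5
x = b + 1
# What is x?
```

Answer: 6

Derivation:
Trace (tracking x):
b = 5  # -> b = 5
x = b + 1  # -> x = 6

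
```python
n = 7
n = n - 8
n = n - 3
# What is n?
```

Answer: -4

Derivation:
Trace (tracking n):
n = 7  # -> n = 7
n = n - 8  # -> n = -1
n = n - 3  # -> n = -4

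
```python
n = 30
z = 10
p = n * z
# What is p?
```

Answer: 300

Derivation:
Trace (tracking p):
n = 30  # -> n = 30
z = 10  # -> z = 10
p = n * z  # -> p = 300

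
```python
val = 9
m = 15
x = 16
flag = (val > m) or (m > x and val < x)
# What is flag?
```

Trace (tracking flag):
val = 9  # -> val = 9
m = 15  # -> m = 15
x = 16  # -> x = 16
flag = val > m or (m > x and val < x)  # -> flag = False

Answer: False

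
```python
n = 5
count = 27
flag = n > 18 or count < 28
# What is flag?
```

Trace (tracking flag):
n = 5  # -> n = 5
count = 27  # -> count = 27
flag = n > 18 or count < 28  # -> flag = True

Answer: True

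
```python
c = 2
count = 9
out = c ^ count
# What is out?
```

Trace (tracking out):
c = 2  # -> c = 2
count = 9  # -> count = 9
out = c ^ count  # -> out = 11

Answer: 11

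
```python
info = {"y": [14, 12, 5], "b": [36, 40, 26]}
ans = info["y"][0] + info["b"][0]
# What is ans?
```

Answer: 50

Derivation:
Trace (tracking ans):
info = {'y': [14, 12, 5], 'b': [36, 40, 26]}  # -> info = {'y': [14, 12, 5], 'b': [36, 40, 26]}
ans = info['y'][0] + info['b'][0]  # -> ans = 50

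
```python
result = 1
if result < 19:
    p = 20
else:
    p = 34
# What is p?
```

Answer: 20

Derivation:
Trace (tracking p):
result = 1  # -> result = 1
if result < 19:  # condition is True
    p = 20  # -> p = 20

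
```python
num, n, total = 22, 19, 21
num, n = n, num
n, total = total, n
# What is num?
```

Trace (tracking num):
num, n, total = (22, 19, 21)  # -> num = 22, n = 19, total = 21
num, n = (n, num)  # -> num = 19, n = 22
n, total = (total, n)  # -> n = 21, total = 22

Answer: 19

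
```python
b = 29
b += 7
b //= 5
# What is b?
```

Answer: 7

Derivation:
Trace (tracking b):
b = 29  # -> b = 29
b += 7  # -> b = 36
b //= 5  # -> b = 7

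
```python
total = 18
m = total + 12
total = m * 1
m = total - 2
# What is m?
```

Answer: 28

Derivation:
Trace (tracking m):
total = 18  # -> total = 18
m = total + 12  # -> m = 30
total = m * 1  # -> total = 30
m = total - 2  # -> m = 28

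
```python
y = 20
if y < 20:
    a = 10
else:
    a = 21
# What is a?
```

Trace (tracking a):
y = 20  # -> y = 20
if y < 20:  # condition is False
else:
    a = 21  # -> a = 21

Answer: 21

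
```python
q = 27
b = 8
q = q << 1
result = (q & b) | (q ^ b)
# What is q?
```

Trace (tracking q):
q = 27  # -> q = 27
b = 8  # -> b = 8
q = q << 1  # -> q = 54
result = q & b | q ^ b  # -> result = 62

Answer: 54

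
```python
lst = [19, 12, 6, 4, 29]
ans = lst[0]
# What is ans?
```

Answer: 19

Derivation:
Trace (tracking ans):
lst = [19, 12, 6, 4, 29]  # -> lst = [19, 12, 6, 4, 29]
ans = lst[0]  # -> ans = 19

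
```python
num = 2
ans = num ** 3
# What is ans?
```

Trace (tracking ans):
num = 2  # -> num = 2
ans = num ** 3  # -> ans = 8

Answer: 8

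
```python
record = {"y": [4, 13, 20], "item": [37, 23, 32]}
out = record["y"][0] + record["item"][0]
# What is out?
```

Trace (tracking out):
record = {'y': [4, 13, 20], 'item': [37, 23, 32]}  # -> record = {'y': [4, 13, 20], 'item': [37, 23, 32]}
out = record['y'][0] + record['item'][0]  # -> out = 41

Answer: 41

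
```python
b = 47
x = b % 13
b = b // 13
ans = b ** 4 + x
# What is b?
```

Answer: 3

Derivation:
Trace (tracking b):
b = 47  # -> b = 47
x = b % 13  # -> x = 8
b = b // 13  # -> b = 3
ans = b ** 4 + x  # -> ans = 89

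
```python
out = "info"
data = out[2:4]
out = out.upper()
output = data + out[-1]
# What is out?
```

Answer: 'INFO'

Derivation:
Trace (tracking out):
out = 'info'  # -> out = 'info'
data = out[2:4]  # -> data = 'fo'
out = out.upper()  # -> out = 'INFO'
output = data + out[-1]  # -> output = 'foO'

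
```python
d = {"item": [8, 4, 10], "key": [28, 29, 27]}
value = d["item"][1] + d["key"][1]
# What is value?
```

Trace (tracking value):
d = {'item': [8, 4, 10], 'key': [28, 29, 27]}  # -> d = {'item': [8, 4, 10], 'key': [28, 29, 27]}
value = d['item'][1] + d['key'][1]  # -> value = 33

Answer: 33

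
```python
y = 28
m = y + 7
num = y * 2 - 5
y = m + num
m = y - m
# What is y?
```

Answer: 86

Derivation:
Trace (tracking y):
y = 28  # -> y = 28
m = y + 7  # -> m = 35
num = y * 2 - 5  # -> num = 51
y = m + num  # -> y = 86
m = y - m  # -> m = 51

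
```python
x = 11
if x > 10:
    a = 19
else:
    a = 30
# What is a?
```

Trace (tracking a):
x = 11  # -> x = 11
if x > 10:  # condition is True
    a = 19  # -> a = 19

Answer: 19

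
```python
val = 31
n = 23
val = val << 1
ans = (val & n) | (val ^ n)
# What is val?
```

Answer: 62

Derivation:
Trace (tracking val):
val = 31  # -> val = 31
n = 23  # -> n = 23
val = val << 1  # -> val = 62
ans = val & n | val ^ n  # -> ans = 63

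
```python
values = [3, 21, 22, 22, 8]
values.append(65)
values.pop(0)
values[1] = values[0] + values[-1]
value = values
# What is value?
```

Answer: [21, 86, 22, 8, 65]

Derivation:
Trace (tracking value):
values = [3, 21, 22, 22, 8]  # -> values = [3, 21, 22, 22, 8]
values.append(65)  # -> values = [3, 21, 22, 22, 8, 65]
values.pop(0)  # -> values = [21, 22, 22, 8, 65]
values[1] = values[0] + values[-1]  # -> values = [21, 86, 22, 8, 65]
value = values  # -> value = [21, 86, 22, 8, 65]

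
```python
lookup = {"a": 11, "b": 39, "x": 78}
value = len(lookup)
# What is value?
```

Trace (tracking value):
lookup = {'a': 11, 'b': 39, 'x': 78}  # -> lookup = {'a': 11, 'b': 39, 'x': 78}
value = len(lookup)  # -> value = 3

Answer: 3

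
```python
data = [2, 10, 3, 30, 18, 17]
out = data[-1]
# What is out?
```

Trace (tracking out):
data = [2, 10, 3, 30, 18, 17]  # -> data = [2, 10, 3, 30, 18, 17]
out = data[-1]  # -> out = 17

Answer: 17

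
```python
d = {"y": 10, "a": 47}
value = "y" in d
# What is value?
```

Answer: True

Derivation:
Trace (tracking value):
d = {'y': 10, 'a': 47}  # -> d = {'y': 10, 'a': 47}
value = 'y' in d  # -> value = True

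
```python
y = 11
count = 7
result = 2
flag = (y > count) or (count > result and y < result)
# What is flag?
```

Answer: True

Derivation:
Trace (tracking flag):
y = 11  # -> y = 11
count = 7  # -> count = 7
result = 2  # -> result = 2
flag = y > count or (count > result and y < result)  # -> flag = True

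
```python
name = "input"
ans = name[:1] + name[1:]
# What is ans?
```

Answer: 'input'

Derivation:
Trace (tracking ans):
name = 'input'  # -> name = 'input'
ans = name[:1] + name[1:]  # -> ans = 'input'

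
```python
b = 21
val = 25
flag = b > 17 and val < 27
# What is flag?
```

Trace (tracking flag):
b = 21  # -> b = 21
val = 25  # -> val = 25
flag = b > 17 and val < 27  # -> flag = True

Answer: True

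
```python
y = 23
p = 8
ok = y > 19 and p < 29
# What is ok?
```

Trace (tracking ok):
y = 23  # -> y = 23
p = 8  # -> p = 8
ok = y > 19 and p < 29  # -> ok = True

Answer: True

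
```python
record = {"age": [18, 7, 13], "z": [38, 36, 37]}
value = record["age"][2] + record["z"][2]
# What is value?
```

Answer: 50

Derivation:
Trace (tracking value):
record = {'age': [18, 7, 13], 'z': [38, 36, 37]}  # -> record = {'age': [18, 7, 13], 'z': [38, 36, 37]}
value = record['age'][2] + record['z'][2]  # -> value = 50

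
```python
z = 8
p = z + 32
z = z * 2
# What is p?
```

Trace (tracking p):
z = 8  # -> z = 8
p = z + 32  # -> p = 40
z = z * 2  # -> z = 16

Answer: 40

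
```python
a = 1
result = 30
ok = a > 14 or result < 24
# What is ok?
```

Answer: False

Derivation:
Trace (tracking ok):
a = 1  # -> a = 1
result = 30  # -> result = 30
ok = a > 14 or result < 24  # -> ok = False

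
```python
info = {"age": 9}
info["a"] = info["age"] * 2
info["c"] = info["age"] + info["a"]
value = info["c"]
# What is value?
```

Trace (tracking value):
info = {'age': 9}  # -> info = {'age': 9}
info['a'] = info['age'] * 2  # -> info = {'age': 9, 'a': 18}
info['c'] = info['age'] + info['a']  # -> info = {'age': 9, 'a': 18, 'c': 27}
value = info['c']  # -> value = 27

Answer: 27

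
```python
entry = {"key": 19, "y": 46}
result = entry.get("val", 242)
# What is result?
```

Answer: 242

Derivation:
Trace (tracking result):
entry = {'key': 19, 'y': 46}  # -> entry = {'key': 19, 'y': 46}
result = entry.get('val', 242)  # -> result = 242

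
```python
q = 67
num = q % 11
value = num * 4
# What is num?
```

Answer: 1

Derivation:
Trace (tracking num):
q = 67  # -> q = 67
num = q % 11  # -> num = 1
value = num * 4  # -> value = 4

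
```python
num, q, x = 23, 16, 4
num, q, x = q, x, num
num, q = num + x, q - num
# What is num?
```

Answer: 39

Derivation:
Trace (tracking num):
num, q, x = (23, 16, 4)  # -> num = 23, q = 16, x = 4
num, q, x = (q, x, num)  # -> num = 16, q = 4, x = 23
num, q = (num + x, q - num)  # -> num = 39, q = -12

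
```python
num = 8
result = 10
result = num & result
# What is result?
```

Trace (tracking result):
num = 8  # -> num = 8
result = 10  # -> result = 10
result = num & result  # -> result = 8

Answer: 8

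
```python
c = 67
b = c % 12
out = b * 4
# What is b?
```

Trace (tracking b):
c = 67  # -> c = 67
b = c % 12  # -> b = 7
out = b * 4  # -> out = 28

Answer: 7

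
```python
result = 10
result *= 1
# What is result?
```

Answer: 10

Derivation:
Trace (tracking result):
result = 10  # -> result = 10
result *= 1  # -> result = 10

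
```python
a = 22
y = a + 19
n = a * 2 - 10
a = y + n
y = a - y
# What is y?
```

Trace (tracking y):
a = 22  # -> a = 22
y = a + 19  # -> y = 41
n = a * 2 - 10  # -> n = 34
a = y + n  # -> a = 75
y = a - y  # -> y = 34

Answer: 34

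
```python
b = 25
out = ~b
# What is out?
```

Trace (tracking out):
b = 25  # -> b = 25
out = ~b  # -> out = -26

Answer: -26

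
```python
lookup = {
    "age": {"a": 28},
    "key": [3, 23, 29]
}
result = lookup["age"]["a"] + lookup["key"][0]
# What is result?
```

Trace (tracking result):
lookup = {'age': {'a': 28}, 'key': [3, 23, 29]}  # -> lookup = {'age': {'a': 28}, 'key': [3, 23, 29]}
result = lookup['age']['a'] + lookup['key'][0]  # -> result = 31

Answer: 31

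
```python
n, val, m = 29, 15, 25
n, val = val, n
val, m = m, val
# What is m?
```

Answer: 29

Derivation:
Trace (tracking m):
n, val, m = (29, 15, 25)  # -> n = 29, val = 15, m = 25
n, val = (val, n)  # -> n = 15, val = 29
val, m = (m, val)  # -> val = 25, m = 29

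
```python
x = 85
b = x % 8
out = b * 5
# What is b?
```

Trace (tracking b):
x = 85  # -> x = 85
b = x % 8  # -> b = 5
out = b * 5  # -> out = 25

Answer: 5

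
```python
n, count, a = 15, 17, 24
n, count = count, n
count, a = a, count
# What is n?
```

Answer: 17

Derivation:
Trace (tracking n):
n, count, a = (15, 17, 24)  # -> n = 15, count = 17, a = 24
n, count = (count, n)  # -> n = 17, count = 15
count, a = (a, count)  # -> count = 24, a = 15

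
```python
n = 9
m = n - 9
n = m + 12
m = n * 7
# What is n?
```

Answer: 12

Derivation:
Trace (tracking n):
n = 9  # -> n = 9
m = n - 9  # -> m = 0
n = m + 12  # -> n = 12
m = n * 7  # -> m = 84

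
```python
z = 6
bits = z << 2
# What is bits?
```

Trace (tracking bits):
z = 6  # -> z = 6
bits = z << 2  # -> bits = 24

Answer: 24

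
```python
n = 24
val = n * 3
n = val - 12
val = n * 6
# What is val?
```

Trace (tracking val):
n = 24  # -> n = 24
val = n * 3  # -> val = 72
n = val - 12  # -> n = 60
val = n * 6  # -> val = 360

Answer: 360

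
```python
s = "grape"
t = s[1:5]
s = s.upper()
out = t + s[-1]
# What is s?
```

Trace (tracking s):
s = 'grape'  # -> s = 'grape'
t = s[1:5]  # -> t = 'rape'
s = s.upper()  # -> s = 'GRAPE'
out = t + s[-1]  # -> out = 'rapeE'

Answer: 'GRAPE'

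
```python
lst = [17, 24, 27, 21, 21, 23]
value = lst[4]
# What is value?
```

Answer: 21

Derivation:
Trace (tracking value):
lst = [17, 24, 27, 21, 21, 23]  # -> lst = [17, 24, 27, 21, 21, 23]
value = lst[4]  # -> value = 21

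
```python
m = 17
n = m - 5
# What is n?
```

Trace (tracking n):
m = 17  # -> m = 17
n = m - 5  # -> n = 12

Answer: 12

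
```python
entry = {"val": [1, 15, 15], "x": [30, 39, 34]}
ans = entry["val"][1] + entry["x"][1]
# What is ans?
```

Trace (tracking ans):
entry = {'val': [1, 15, 15], 'x': [30, 39, 34]}  # -> entry = {'val': [1, 15, 15], 'x': [30, 39, 34]}
ans = entry['val'][1] + entry['x'][1]  # -> ans = 54

Answer: 54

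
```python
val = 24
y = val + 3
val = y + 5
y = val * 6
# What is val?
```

Answer: 32

Derivation:
Trace (tracking val):
val = 24  # -> val = 24
y = val + 3  # -> y = 27
val = y + 5  # -> val = 32
y = val * 6  # -> y = 192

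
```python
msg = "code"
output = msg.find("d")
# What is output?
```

Trace (tracking output):
msg = 'code'  # -> msg = 'code'
output = msg.find('d')  # -> output = 2

Answer: 2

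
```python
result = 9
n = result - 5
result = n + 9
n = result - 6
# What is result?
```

Answer: 13

Derivation:
Trace (tracking result):
result = 9  # -> result = 9
n = result - 5  # -> n = 4
result = n + 9  # -> result = 13
n = result - 6  # -> n = 7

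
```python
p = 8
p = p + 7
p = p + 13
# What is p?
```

Answer: 28

Derivation:
Trace (tracking p):
p = 8  # -> p = 8
p = p + 7  # -> p = 15
p = p + 13  # -> p = 28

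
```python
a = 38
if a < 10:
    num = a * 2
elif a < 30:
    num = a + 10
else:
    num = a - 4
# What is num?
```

Trace (tracking num):
a = 38  # -> a = 38
if a < 10:  # condition is False
elif a < 30:  # condition is False
else:
    num = a - 4  # -> num = 34

Answer: 34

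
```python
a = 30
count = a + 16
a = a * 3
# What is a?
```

Trace (tracking a):
a = 30  # -> a = 30
count = a + 16  # -> count = 46
a = a * 3  # -> a = 90

Answer: 90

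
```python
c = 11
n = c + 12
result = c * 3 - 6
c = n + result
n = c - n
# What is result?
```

Answer: 27

Derivation:
Trace (tracking result):
c = 11  # -> c = 11
n = c + 12  # -> n = 23
result = c * 3 - 6  # -> result = 27
c = n + result  # -> c = 50
n = c - n  # -> n = 27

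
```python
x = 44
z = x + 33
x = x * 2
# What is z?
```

Answer: 77

Derivation:
Trace (tracking z):
x = 44  # -> x = 44
z = x + 33  # -> z = 77
x = x * 2  # -> x = 88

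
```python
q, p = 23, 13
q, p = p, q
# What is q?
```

Trace (tracking q):
q, p = (23, 13)  # -> q = 23, p = 13
q, p = (p, q)  # -> q = 13, p = 23

Answer: 13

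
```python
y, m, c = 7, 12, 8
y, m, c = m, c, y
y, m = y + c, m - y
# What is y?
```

Trace (tracking y):
y, m, c = (7, 12, 8)  # -> y = 7, m = 12, c = 8
y, m, c = (m, c, y)  # -> y = 12, m = 8, c = 7
y, m = (y + c, m - y)  # -> y = 19, m = -4

Answer: 19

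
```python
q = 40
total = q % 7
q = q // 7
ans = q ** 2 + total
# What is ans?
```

Answer: 30

Derivation:
Trace (tracking ans):
q = 40  # -> q = 40
total = q % 7  # -> total = 5
q = q // 7  # -> q = 5
ans = q ** 2 + total  # -> ans = 30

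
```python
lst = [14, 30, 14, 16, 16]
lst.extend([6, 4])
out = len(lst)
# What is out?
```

Answer: 7

Derivation:
Trace (tracking out):
lst = [14, 30, 14, 16, 16]  # -> lst = [14, 30, 14, 16, 16]
lst.extend([6, 4])  # -> lst = [14, 30, 14, 16, 16, 6, 4]
out = len(lst)  # -> out = 7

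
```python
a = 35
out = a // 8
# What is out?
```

Trace (tracking out):
a = 35  # -> a = 35
out = a // 8  # -> out = 4

Answer: 4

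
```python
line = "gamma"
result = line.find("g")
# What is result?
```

Trace (tracking result):
line = 'gamma'  # -> line = 'gamma'
result = line.find('g')  # -> result = 0

Answer: 0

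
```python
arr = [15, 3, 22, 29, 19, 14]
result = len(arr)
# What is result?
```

Answer: 6

Derivation:
Trace (tracking result):
arr = [15, 3, 22, 29, 19, 14]  # -> arr = [15, 3, 22, 29, 19, 14]
result = len(arr)  # -> result = 6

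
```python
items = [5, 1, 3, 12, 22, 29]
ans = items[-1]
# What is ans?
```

Answer: 29

Derivation:
Trace (tracking ans):
items = [5, 1, 3, 12, 22, 29]  # -> items = [5, 1, 3, 12, 22, 29]
ans = items[-1]  # -> ans = 29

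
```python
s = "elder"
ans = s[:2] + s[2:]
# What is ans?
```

Answer: 'elder'

Derivation:
Trace (tracking ans):
s = 'elder'  # -> s = 'elder'
ans = s[:2] + s[2:]  # -> ans = 'elder'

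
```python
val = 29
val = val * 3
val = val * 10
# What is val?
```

Answer: 870

Derivation:
Trace (tracking val):
val = 29  # -> val = 29
val = val * 3  # -> val = 87
val = val * 10  # -> val = 870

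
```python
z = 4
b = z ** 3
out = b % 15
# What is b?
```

Answer: 64

Derivation:
Trace (tracking b):
z = 4  # -> z = 4
b = z ** 3  # -> b = 64
out = b % 15  # -> out = 4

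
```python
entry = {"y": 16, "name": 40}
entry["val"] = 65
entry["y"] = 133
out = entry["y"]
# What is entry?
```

Answer: {'y': 133, 'name': 40, 'val': 65}

Derivation:
Trace (tracking entry):
entry = {'y': 16, 'name': 40}  # -> entry = {'y': 16, 'name': 40}
entry['val'] = 65  # -> entry = {'y': 16, 'name': 40, 'val': 65}
entry['y'] = 133  # -> entry = {'y': 133, 'name': 40, 'val': 65}
out = entry['y']  # -> out = 133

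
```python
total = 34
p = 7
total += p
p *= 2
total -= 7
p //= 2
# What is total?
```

Trace (tracking total):
total = 34  # -> total = 34
p = 7  # -> p = 7
total += p  # -> total = 41
p *= 2  # -> p = 14
total -= 7  # -> total = 34
p //= 2  # -> p = 7

Answer: 34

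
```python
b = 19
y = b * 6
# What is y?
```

Trace (tracking y):
b = 19  # -> b = 19
y = b * 6  # -> y = 114

Answer: 114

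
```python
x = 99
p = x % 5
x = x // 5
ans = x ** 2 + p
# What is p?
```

Trace (tracking p):
x = 99  # -> x = 99
p = x % 5  # -> p = 4
x = x // 5  # -> x = 19
ans = x ** 2 + p  # -> ans = 365

Answer: 4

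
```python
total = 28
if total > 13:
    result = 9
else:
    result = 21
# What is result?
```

Answer: 9

Derivation:
Trace (tracking result):
total = 28  # -> total = 28
if total > 13:  # condition is True
    result = 9  # -> result = 9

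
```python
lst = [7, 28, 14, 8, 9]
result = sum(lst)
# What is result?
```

Trace (tracking result):
lst = [7, 28, 14, 8, 9]  # -> lst = [7, 28, 14, 8, 9]
result = sum(lst)  # -> result = 66

Answer: 66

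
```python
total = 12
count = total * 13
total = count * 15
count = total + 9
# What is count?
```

Trace (tracking count):
total = 12  # -> total = 12
count = total * 13  # -> count = 156
total = count * 15  # -> total = 2340
count = total + 9  # -> count = 2349

Answer: 2349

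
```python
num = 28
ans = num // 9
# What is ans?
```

Answer: 3

Derivation:
Trace (tracking ans):
num = 28  # -> num = 28
ans = num // 9  # -> ans = 3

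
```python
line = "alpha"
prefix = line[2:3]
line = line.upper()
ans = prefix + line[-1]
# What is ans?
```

Trace (tracking ans):
line = 'alpha'  # -> line = 'alpha'
prefix = line[2:3]  # -> prefix = 'p'
line = line.upper()  # -> line = 'ALPHA'
ans = prefix + line[-1]  # -> ans = 'pA'

Answer: 'pA'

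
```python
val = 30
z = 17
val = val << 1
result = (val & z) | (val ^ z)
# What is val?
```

Trace (tracking val):
val = 30  # -> val = 30
z = 17  # -> z = 17
val = val << 1  # -> val = 60
result = val & z | val ^ z  # -> result = 61

Answer: 60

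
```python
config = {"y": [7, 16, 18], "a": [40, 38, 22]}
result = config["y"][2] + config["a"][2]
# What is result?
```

Trace (tracking result):
config = {'y': [7, 16, 18], 'a': [40, 38, 22]}  # -> config = {'y': [7, 16, 18], 'a': [40, 38, 22]}
result = config['y'][2] + config['a'][2]  # -> result = 40

Answer: 40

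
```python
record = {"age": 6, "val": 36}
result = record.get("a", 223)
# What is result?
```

Trace (tracking result):
record = {'age': 6, 'val': 36}  # -> record = {'age': 6, 'val': 36}
result = record.get('a', 223)  # -> result = 223

Answer: 223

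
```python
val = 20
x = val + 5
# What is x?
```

Trace (tracking x):
val = 20  # -> val = 20
x = val + 5  # -> x = 25

Answer: 25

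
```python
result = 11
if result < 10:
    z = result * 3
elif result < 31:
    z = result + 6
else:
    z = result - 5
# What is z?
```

Answer: 17

Derivation:
Trace (tracking z):
result = 11  # -> result = 11
if result < 10:  # condition is False
elif result < 31:  # condition is True
    z = result + 6  # -> z = 17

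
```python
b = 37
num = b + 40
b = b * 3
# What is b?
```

Answer: 111

Derivation:
Trace (tracking b):
b = 37  # -> b = 37
num = b + 40  # -> num = 77
b = b * 3  # -> b = 111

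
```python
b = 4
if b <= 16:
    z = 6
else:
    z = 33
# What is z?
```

Answer: 6

Derivation:
Trace (tracking z):
b = 4  # -> b = 4
if b <= 16:  # condition is True
    z = 6  # -> z = 6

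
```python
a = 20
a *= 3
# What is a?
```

Answer: 60

Derivation:
Trace (tracking a):
a = 20  # -> a = 20
a *= 3  # -> a = 60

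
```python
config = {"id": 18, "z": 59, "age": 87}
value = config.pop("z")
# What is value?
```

Trace (tracking value):
config = {'id': 18, 'z': 59, 'age': 87}  # -> config = {'id': 18, 'z': 59, 'age': 87}
value = config.pop('z')  # -> value = 59

Answer: 59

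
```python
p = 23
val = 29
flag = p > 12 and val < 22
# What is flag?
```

Trace (tracking flag):
p = 23  # -> p = 23
val = 29  # -> val = 29
flag = p > 12 and val < 22  # -> flag = False

Answer: False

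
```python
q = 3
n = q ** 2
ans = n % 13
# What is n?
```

Trace (tracking n):
q = 3  # -> q = 3
n = q ** 2  # -> n = 9
ans = n % 13  # -> ans = 9

Answer: 9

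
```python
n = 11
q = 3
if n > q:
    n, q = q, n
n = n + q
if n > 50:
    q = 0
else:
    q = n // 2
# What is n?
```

Trace (tracking n):
n = 11  # -> n = 11
q = 3  # -> q = 3
if n > q:  # condition is True
    n, q = (q, n)  # -> n = 3, q = 11
n = n + q  # -> n = 14
if n > 50:  # condition is False
else:
    q = n // 2  # -> q = 7

Answer: 14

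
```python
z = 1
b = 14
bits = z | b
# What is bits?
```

Answer: 15

Derivation:
Trace (tracking bits):
z = 1  # -> z = 1
b = 14  # -> b = 14
bits = z | b  # -> bits = 15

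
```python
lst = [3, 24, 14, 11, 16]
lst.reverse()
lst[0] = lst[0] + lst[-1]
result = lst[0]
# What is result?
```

Answer: 19

Derivation:
Trace (tracking result):
lst = [3, 24, 14, 11, 16]  # -> lst = [3, 24, 14, 11, 16]
lst.reverse()  # -> lst = [16, 11, 14, 24, 3]
lst[0] = lst[0] + lst[-1]  # -> lst = [19, 11, 14, 24, 3]
result = lst[0]  # -> result = 19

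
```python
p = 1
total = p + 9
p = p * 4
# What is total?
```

Answer: 10

Derivation:
Trace (tracking total):
p = 1  # -> p = 1
total = p + 9  # -> total = 10
p = p * 4  # -> p = 4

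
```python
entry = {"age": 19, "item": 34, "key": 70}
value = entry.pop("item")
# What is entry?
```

Trace (tracking entry):
entry = {'age': 19, 'item': 34, 'key': 70}  # -> entry = {'age': 19, 'item': 34, 'key': 70}
value = entry.pop('item')  # -> value = 34

Answer: {'age': 19, 'key': 70}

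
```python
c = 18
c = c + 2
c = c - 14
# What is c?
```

Answer: 6

Derivation:
Trace (tracking c):
c = 18  # -> c = 18
c = c + 2  # -> c = 20
c = c - 14  # -> c = 6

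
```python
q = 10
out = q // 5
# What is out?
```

Answer: 2

Derivation:
Trace (tracking out):
q = 10  # -> q = 10
out = q // 5  # -> out = 2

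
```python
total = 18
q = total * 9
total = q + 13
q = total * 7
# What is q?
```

Answer: 1225

Derivation:
Trace (tracking q):
total = 18  # -> total = 18
q = total * 9  # -> q = 162
total = q + 13  # -> total = 175
q = total * 7  # -> q = 1225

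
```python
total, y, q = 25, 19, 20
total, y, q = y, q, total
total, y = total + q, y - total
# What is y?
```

Answer: 1

Derivation:
Trace (tracking y):
total, y, q = (25, 19, 20)  # -> total = 25, y = 19, q = 20
total, y, q = (y, q, total)  # -> total = 19, y = 20, q = 25
total, y = (total + q, y - total)  # -> total = 44, y = 1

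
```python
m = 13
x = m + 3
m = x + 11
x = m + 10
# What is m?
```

Trace (tracking m):
m = 13  # -> m = 13
x = m + 3  # -> x = 16
m = x + 11  # -> m = 27
x = m + 10  # -> x = 37

Answer: 27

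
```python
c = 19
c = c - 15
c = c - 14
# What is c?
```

Answer: -10

Derivation:
Trace (tracking c):
c = 19  # -> c = 19
c = c - 15  # -> c = 4
c = c - 14  # -> c = -10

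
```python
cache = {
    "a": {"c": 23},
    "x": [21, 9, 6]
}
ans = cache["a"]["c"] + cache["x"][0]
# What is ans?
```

Answer: 44

Derivation:
Trace (tracking ans):
cache = {'a': {'c': 23}, 'x': [21, 9, 6]}  # -> cache = {'a': {'c': 23}, 'x': [21, 9, 6]}
ans = cache['a']['c'] + cache['x'][0]  # -> ans = 44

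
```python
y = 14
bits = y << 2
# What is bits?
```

Trace (tracking bits):
y = 14  # -> y = 14
bits = y << 2  # -> bits = 56

Answer: 56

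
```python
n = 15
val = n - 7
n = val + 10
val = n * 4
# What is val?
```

Trace (tracking val):
n = 15  # -> n = 15
val = n - 7  # -> val = 8
n = val + 10  # -> n = 18
val = n * 4  # -> val = 72

Answer: 72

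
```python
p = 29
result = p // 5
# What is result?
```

Answer: 5

Derivation:
Trace (tracking result):
p = 29  # -> p = 29
result = p // 5  # -> result = 5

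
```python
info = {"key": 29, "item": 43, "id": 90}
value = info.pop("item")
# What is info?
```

Answer: {'key': 29, 'id': 90}

Derivation:
Trace (tracking info):
info = {'key': 29, 'item': 43, 'id': 90}  # -> info = {'key': 29, 'item': 43, 'id': 90}
value = info.pop('item')  # -> value = 43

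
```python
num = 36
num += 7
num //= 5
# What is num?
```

Trace (tracking num):
num = 36  # -> num = 36
num += 7  # -> num = 43
num //= 5  # -> num = 8

Answer: 8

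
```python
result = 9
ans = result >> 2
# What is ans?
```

Trace (tracking ans):
result = 9  # -> result = 9
ans = result >> 2  # -> ans = 2

Answer: 2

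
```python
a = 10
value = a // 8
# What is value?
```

Answer: 1

Derivation:
Trace (tracking value):
a = 10  # -> a = 10
value = a // 8  # -> value = 1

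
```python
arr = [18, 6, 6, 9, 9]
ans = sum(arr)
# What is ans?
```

Answer: 48

Derivation:
Trace (tracking ans):
arr = [18, 6, 6, 9, 9]  # -> arr = [18, 6, 6, 9, 9]
ans = sum(arr)  # -> ans = 48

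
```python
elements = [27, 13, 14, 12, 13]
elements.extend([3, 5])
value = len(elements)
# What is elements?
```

Answer: [27, 13, 14, 12, 13, 3, 5]

Derivation:
Trace (tracking elements):
elements = [27, 13, 14, 12, 13]  # -> elements = [27, 13, 14, 12, 13]
elements.extend([3, 5])  # -> elements = [27, 13, 14, 12, 13, 3, 5]
value = len(elements)  # -> value = 7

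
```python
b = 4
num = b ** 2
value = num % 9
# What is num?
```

Answer: 16

Derivation:
Trace (tracking num):
b = 4  # -> b = 4
num = b ** 2  # -> num = 16
value = num % 9  # -> value = 7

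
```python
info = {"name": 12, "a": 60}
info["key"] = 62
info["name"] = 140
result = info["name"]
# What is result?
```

Trace (tracking result):
info = {'name': 12, 'a': 60}  # -> info = {'name': 12, 'a': 60}
info['key'] = 62  # -> info = {'name': 12, 'a': 60, 'key': 62}
info['name'] = 140  # -> info = {'name': 140, 'a': 60, 'key': 62}
result = info['name']  # -> result = 140

Answer: 140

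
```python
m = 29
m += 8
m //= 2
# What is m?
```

Trace (tracking m):
m = 29  # -> m = 29
m += 8  # -> m = 37
m //= 2  # -> m = 18

Answer: 18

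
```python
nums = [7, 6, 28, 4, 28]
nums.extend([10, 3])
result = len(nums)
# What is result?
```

Answer: 7

Derivation:
Trace (tracking result):
nums = [7, 6, 28, 4, 28]  # -> nums = [7, 6, 28, 4, 28]
nums.extend([10, 3])  # -> nums = [7, 6, 28, 4, 28, 10, 3]
result = len(nums)  # -> result = 7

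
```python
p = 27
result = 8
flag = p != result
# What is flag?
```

Answer: True

Derivation:
Trace (tracking flag):
p = 27  # -> p = 27
result = 8  # -> result = 8
flag = p != result  # -> flag = True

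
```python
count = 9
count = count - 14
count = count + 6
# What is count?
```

Trace (tracking count):
count = 9  # -> count = 9
count = count - 14  # -> count = -5
count = count + 6  # -> count = 1

Answer: 1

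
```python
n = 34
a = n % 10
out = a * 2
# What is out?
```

Answer: 8

Derivation:
Trace (tracking out):
n = 34  # -> n = 34
a = n % 10  # -> a = 4
out = a * 2  # -> out = 8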